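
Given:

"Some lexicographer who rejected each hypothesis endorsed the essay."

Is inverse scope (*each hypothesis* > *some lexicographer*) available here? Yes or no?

No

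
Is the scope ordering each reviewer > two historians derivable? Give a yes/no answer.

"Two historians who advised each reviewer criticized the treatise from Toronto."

No

The target quantifier *each reviewer* is part of the relative clause *who advised each reviewer*.
Relative clauses are scope islands: a quantifier cannot QR out of a relative clause to take scope in the matrix clause.
So the wide-scope reading for *each reviewer* is blocked.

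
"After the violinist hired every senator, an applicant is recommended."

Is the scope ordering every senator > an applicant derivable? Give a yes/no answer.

*every senator* occurs within the adjunct clause *after the violinist hired every senator*.
The adjunct-island constraint bars QR out of an adverbial clause.
So *every senator* cannot raise to a position above *an applicant*.

No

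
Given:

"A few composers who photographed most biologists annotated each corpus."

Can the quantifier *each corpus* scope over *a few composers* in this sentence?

The relative clause *who photographed most biologists* modifies *a few composers*, but *each corpus* is not inside that relative clause — it is an argument of the matrix verb.
QR within a single clause is free, so the lower quantifier may take scope over the higher one.
Both orderings are possible: *a few composers* > *each corpus* and *each corpus* > *a few composers*.

Yes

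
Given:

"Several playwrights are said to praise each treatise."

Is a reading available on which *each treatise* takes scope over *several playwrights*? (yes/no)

Raising constructions are monoclausal for scope purposes; *each treatise* is not separated from *several playwrights* by any island.
Ordinary QR to a clause-peripheral position gives the wide-scope LF for the lower DP.
So *each treatise* > *several playwrights* is among the available readings.

Yes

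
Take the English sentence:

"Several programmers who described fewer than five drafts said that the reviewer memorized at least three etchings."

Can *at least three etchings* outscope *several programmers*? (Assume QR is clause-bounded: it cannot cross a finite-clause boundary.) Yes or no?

No

The DP *at least three etchings* is contained in the finite complement clause *that the reviewer memorized at least three etchings*.
With QR restricted to its own tensed clause, the embedded quantifier cannot reach a matrix scope position.
*at least three etchings* is confined to the island and cannot take scope over *several programmers*.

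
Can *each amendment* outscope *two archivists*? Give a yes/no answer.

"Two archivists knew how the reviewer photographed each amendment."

No

*each amendment* sits inside the embedded question *how the reviewer photographed each amendment*.
Embedded wh-clauses are opaque for QR, so the quantifier stays inside the question.
Hence only narrow scope for *each amendment* (under *two archivists*) survives.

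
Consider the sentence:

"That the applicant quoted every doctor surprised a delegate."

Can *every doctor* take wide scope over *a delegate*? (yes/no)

No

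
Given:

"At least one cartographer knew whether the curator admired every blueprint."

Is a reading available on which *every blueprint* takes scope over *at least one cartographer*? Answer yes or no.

The target quantifier *every blueprint* is part of the embedded question *whether the curator admired every blueprint*.
Embedded wh-clauses are opaque for QR, so the quantifier stays inside the question.
So *every blueprint* cannot raise to a position above *at least one cartographer*.

No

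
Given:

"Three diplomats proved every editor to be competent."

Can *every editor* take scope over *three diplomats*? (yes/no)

Yes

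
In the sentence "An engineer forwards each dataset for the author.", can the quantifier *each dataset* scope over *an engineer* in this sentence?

Yes

*each dataset* is the matrix object and *an engineer* the matrix subject; the two are clausemates.
With no island boundary between them, the object can take inverse scope over the subject via ordinary QR within the clause.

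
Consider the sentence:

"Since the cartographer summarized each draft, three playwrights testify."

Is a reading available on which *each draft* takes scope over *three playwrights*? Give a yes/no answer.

No

Structurally, *each draft* is inside the adjunct clause *since the cartographer summarized each draft*.
Since the clause is an adjunct (not a complement), the Adjunct Condition blocks QR across its edge.
*each draft* is confined to the island and cannot take scope over *three playwrights*.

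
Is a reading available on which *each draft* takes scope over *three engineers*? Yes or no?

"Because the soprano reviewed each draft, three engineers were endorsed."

No

*each draft* occurs within the adjunct clause *because the soprano reviewed each draft*.
Adjuncts are opaque for quantifier raising; a quantifier in an adjunct stays inside it.
There is no licit LF on which *each draft* c-commands *three engineers*.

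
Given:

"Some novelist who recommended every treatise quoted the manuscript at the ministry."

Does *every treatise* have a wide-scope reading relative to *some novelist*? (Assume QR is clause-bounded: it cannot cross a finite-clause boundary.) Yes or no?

*every treatise* is embedded in the relative clause *who recommended every treatise*.
Relative clauses block scope extraction: QR cannot target a position outside the modified NP.
There is no licit LF on which *every treatise* c-commands *some novelist*.

No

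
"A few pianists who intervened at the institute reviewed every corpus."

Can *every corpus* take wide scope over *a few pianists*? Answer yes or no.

Yes

The RC *who intervened at the institute* is an island, but *every corpus* is not inside it — it is the matrix object, a clausemate of *a few pianists*.
Nothing blocks QR of the lower DP to a position above the higher one, so inverse scope is available.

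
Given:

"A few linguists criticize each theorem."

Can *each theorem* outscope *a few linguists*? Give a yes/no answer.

Yes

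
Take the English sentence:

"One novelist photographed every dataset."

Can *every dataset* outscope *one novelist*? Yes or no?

Yes

Both DPs are arguments of the same predicate; there is no clause or island boundary between them.
With no island boundary between them, the object can take inverse scope over the subject via ordinary QR within the clause.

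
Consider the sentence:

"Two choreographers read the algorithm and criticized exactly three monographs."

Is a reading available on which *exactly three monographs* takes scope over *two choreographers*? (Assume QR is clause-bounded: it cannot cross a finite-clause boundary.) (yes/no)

The target quantifier *exactly three monographs* is part of one conjunct of the coordinate structure (*criticized exactly three monographs*).
A quantifier cannot raise out of one conjunct of a coordination across the whole coordinate structure — the CSC applies to QR.
Hence only narrow scope for *exactly three monographs* (under *two choreographers*) survives.

No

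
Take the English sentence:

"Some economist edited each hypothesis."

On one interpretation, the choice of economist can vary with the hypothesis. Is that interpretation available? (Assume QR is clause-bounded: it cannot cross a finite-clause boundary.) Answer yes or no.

That reading corresponds to *each hypothesis* > *some economist*.
*some economist* and *each hypothesis* are co-arguments of the matrix verb, with nothing but a clause-internal boundary between them.
Nothing blocks QR of the lower DP to a position above the higher one, so inverse scope is available.

Yes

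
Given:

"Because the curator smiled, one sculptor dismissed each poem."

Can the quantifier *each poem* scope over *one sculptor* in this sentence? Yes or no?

Yes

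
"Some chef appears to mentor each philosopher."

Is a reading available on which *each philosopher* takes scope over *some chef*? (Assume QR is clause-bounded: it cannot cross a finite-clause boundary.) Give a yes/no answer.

*each philosopher* is the object of the infinitival complement of a raising predicate; raising infinitives are transparent for QR, so the two DPs are in effect clausemates.
Nothing blocks QR of the lower DP to a position above the higher one, so inverse scope is available.

Yes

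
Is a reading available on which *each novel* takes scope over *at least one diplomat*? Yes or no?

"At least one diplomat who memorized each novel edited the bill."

No

*each novel* sits inside the relative clause *who memorized each novel*.
The relative clause forms an island for QR, so the quantifier is confined to the head noun's restrictor.
The inverse ordering *each novel* > *at least one diplomat* is therefore underivable.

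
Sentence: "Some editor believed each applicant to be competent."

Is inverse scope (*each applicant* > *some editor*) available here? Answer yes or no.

Yes

The ECM infinitive is scope-transparent — *each applicant* is free to raise above *some editor*.
Nothing blocks QR of the lower DP to a position above the higher one, so inverse scope is available.
The sentence is scopally ambiguous between *some editor* > *each applicant* and *each applicant* > *some editor*.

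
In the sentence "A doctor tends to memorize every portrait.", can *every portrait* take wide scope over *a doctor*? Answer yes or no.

Yes

Raising constructions are monoclausal for scope purposes; *every portrait* is not separated from *a doctor* by any island.
With no island boundary between them, the object can take inverse scope over the subject via ordinary QR within the clause.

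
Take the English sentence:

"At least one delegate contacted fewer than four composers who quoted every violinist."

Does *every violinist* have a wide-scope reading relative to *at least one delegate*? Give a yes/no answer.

No

The target quantifier *every violinist* is part of the relative clause *who quoted every violinist* modifying *fewer than four composers*.
Relative clauses are scope islands: a quantifier cannot QR out of a relative clause to take scope in the matrix clause.
*every violinist* > *at least one delegate* would require crossing that boundary, which is illicit.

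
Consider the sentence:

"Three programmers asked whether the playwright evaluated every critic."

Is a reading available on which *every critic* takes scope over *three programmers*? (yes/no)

No

*every critic* occurs within the embedded question *whether the playwright evaluated every critic*.
Embedded wh-clauses are opaque for QR, so the quantifier stays inside the question.
So *every critic* cannot raise high enough to outscope *three programmers*; only the surface ordering *three programmers* > *every critic* is available.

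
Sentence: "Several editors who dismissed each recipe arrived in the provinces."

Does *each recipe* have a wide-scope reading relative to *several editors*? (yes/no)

*each recipe* is embedded in the relative clause *who dismissed each recipe*.
The relative clause forms an island for QR, so the quantifier is confined to the head noun's restrictor.
There is no licit LF on which *each recipe* c-commands *several editors*.

No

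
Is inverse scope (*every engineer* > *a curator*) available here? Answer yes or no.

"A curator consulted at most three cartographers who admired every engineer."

No

The DP *every engineer* is contained in the relative clause *who admired every engineer* modifying *at most three cartographers*.
Quantifiers inside a relative clause are trapped there; the RC boundary blocks QR.
So *every engineer* cannot raise to a position above *a curator*.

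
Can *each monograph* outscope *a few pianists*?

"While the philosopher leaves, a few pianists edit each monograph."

Yes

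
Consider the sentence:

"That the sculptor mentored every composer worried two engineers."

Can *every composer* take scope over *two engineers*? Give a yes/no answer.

*every composer* sits inside the sentential subject *that the sculptor mentored every composer*.
Clausal subjects are scope islands; QR from inside the subject into the matrix is barred.
The ordering *every composer* > *two engineers* is therefore underivable.

No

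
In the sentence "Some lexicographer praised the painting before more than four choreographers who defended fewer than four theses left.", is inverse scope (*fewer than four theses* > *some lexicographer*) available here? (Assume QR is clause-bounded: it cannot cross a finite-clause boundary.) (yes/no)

No

Structurally, *fewer than four theses* is inside the relative clause *who defended fewer than four theses*, which is itself inside the adjunct *before more than four choreographers who defended fewer than four theses left*.
Both the relative clause and the enclosing adjunct are scope islands; QR cannot cross either.
The inverse ordering *fewer than four theses* > *some lexicographer* is therefore underivable.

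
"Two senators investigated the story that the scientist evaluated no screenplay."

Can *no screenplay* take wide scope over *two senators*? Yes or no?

The target quantifier *no screenplay* is part of the complex NP *the story that the scientist evaluated no screenplay*.
The complex NP is opaque for QR — the quantifier is frozen inside the noun's complement.
*no screenplay* is confined to the island and cannot take scope over *two senators*.

No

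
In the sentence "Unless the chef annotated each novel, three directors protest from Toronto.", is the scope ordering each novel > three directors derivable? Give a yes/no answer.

*each novel* sits inside the adjunct clause *unless the chef annotated each novel*.
Adjunct clauses are scope islands: a quantifier inside an adjunct cannot raise into the matrix clause.
*each novel* is confined to the island and cannot take scope over *three directors*.

No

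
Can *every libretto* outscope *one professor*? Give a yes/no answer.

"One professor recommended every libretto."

Yes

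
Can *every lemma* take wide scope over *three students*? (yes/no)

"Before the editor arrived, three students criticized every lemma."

The adjunct island is irrelevant here — *every lemma* and *three students* are both in the matrix clause.
No island intervenes, so both surface and inverse scope are derivable.

Yes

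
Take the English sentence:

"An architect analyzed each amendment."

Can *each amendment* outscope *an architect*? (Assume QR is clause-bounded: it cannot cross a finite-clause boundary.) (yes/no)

*each amendment* and *an architect* are in the same minimal clause.
With no island boundary between them, the object can take inverse scope over the subject via ordinary QR within the clause.
So *each amendment* > *an architect* is among the available readings.

Yes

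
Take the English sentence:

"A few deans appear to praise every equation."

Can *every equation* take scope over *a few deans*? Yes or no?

*every equation* is inside a raising infinitive, which is transparent to QR (no CP barrier), so it behaves as a matrix argument.
Ordinary QR to a clause-peripheral position gives the wide-scope LF for the lower DP.
Both orderings are possible: *a few deans* > *every equation* and *every equation* > *a few deans*.

Yes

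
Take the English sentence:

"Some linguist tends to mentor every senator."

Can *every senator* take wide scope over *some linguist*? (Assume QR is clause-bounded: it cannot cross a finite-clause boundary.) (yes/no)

Raising constructions are monoclausal for scope purposes; *every senator* is not separated from *some linguist* by any island.
QR within a single clause is free, so the lower quantifier may take scope over the higher one.
So *every senator* > *some linguist* is among the available readings.

Yes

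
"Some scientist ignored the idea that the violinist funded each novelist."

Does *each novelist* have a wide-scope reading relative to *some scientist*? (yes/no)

No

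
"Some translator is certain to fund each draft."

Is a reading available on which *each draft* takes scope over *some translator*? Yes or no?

Yes

Raising constructions are monoclausal for scope purposes; *each draft* is not separated from *some translator* by any island.
Ordinary QR to a clause-peripheral position gives the wide-scope LF for the lower DP.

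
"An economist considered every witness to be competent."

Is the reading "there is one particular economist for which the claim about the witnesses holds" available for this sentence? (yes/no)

The described interpretation is the *an economist* > *every witness* scoping.
That is the surface-scope ordering, which is always one of the available readings — island constraints only ever restrict inverse scope.

Yes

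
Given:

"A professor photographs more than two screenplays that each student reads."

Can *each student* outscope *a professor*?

*each student* sits inside the relative clause *that each student reads* modifying *more than two screenplays*.
Relative clauses block scope extraction: QR cannot target a position outside the modified NP.
*each student* > *a professor* would require crossing that boundary, which is illicit.

No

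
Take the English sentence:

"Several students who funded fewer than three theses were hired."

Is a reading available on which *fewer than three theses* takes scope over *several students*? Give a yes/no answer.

No

Structurally, *fewer than three theses* is inside the relative clause *who funded fewer than three theses*.
Quantifiers inside a relative clause are trapped there; the RC boundary blocks QR.
So the wide-scope reading for *fewer than three theses* is blocked.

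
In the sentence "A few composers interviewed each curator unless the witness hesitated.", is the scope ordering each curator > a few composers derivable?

Yes

The adjunct island is irrelevant here — *each curator* and *a few composers* are both in the matrix clause.
Ordinary QR to a clause-peripheral position gives the wide-scope LF for the lower DP.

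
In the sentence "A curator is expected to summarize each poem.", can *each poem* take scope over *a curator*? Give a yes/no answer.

Yes

Infinitival complements of raising predicates do not block QR; *each poem* and *a curator* are effectively clausemates.
No island intervenes, so both surface and inverse scope are derivable.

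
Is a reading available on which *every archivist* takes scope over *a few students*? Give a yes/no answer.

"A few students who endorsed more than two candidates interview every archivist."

Yes

*every archivist* is a matrix argument; only *a few students* is modified by the relative clause *who endorsed more than two candidates*, so the RC island is irrelevant to the target quantifier.
With no island boundary between them, the object can take inverse scope over the subject via ordinary QR within the clause.
Both orderings are possible: *a few students* > *every archivist* and *every archivist* > *a few students*.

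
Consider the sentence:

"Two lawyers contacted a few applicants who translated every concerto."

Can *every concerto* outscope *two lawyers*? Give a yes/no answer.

No

*every concerto* is embedded in the relative clause *who translated every concerto* modifying *a few applicants*.
The relative clause forms an island for QR, so the quantifier is confined to the head noun's restrictor.
Hence only narrow scope for *every concerto* (under *two lawyers*) survives.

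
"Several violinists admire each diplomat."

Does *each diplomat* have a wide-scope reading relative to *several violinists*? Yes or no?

*each diplomat* is the matrix object and *several violinists* the matrix subject; the two are clausemates.
Nothing blocks QR of the lower DP to a position above the higher one, so inverse scope is available.

Yes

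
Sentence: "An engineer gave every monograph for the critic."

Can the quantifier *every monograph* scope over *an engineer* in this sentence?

Yes

*every monograph* is the matrix object and *an engineer* the matrix subject; the two are clausemates.
QR within a single clause is free, so the lower quantifier may take scope over the higher one.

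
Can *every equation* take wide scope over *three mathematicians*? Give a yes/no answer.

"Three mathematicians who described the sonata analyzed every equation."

Yes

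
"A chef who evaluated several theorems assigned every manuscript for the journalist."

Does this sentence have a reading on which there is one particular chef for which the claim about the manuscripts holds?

Yes

This is the *a chef* > *every manuscript* reading.
That is the surface-scope ordering, which is always one of the available readings — island constraints only ever restrict inverse scope.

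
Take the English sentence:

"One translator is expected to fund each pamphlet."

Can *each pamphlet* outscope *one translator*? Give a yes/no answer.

Yes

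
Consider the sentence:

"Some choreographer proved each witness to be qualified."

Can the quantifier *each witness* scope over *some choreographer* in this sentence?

The ECM infinitive is scope-transparent — *each witness* is free to raise above *some choreographer*.
No island intervenes, so both surface and inverse scope are derivable.

Yes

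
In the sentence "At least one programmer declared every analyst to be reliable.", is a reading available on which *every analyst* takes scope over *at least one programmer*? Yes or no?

The ECM infinitive is scope-transparent — *every analyst* is free to raise above *at least one programmer*.
No island intervenes, so both surface and inverse scope are derivable.
So *every analyst* > *at least one programmer* is among the available readings.

Yes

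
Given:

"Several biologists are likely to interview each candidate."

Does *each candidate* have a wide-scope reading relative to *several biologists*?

Yes

Infinitival complements of raising predicates do not block QR; *each candidate* and *several biologists* are effectively clausemates.
Clause-internal QR can adjoin the lower DP above the subject, yielding the inverse reading.
The sentence is scopally ambiguous between *several biologists* > *each candidate* and *each candidate* > *several biologists*.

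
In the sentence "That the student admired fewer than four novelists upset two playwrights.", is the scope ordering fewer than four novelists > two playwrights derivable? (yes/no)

The target quantifier *fewer than four novelists* is part of the sentential subject *that the student admired fewer than four novelists*.
Clausal subjects are scope islands; QR from inside the subject into the matrix is barred.
So *fewer than four novelists* cannot raise to a position above *two playwrights*.

No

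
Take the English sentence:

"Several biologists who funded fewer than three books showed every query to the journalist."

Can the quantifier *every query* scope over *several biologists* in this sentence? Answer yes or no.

The RC *who funded fewer than three books* is an island, but *every query* is not inside it — it is the matrix object, a clausemate of *several biologists*.
No island intervenes, so both surface and inverse scope are derivable.
The sentence is scopally ambiguous between *several biologists* > *every query* and *every query* > *several biologists*.

Yes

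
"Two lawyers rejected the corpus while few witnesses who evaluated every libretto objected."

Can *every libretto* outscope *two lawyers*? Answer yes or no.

*every libretto* occurs within the relative clause *who evaluated every libretto*, which is itself inside the adjunct *while few witnesses who evaluated every libretto objected*.
The quantifier would have to escape first the RC and then the adjunct — two independent island violations.
The inverse ordering *every libretto* > *two lawyers* is therefore underivable.

No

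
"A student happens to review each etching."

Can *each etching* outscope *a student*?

Yes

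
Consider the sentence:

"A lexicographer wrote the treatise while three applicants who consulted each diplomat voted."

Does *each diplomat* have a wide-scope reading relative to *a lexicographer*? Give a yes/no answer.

The DP *each diplomat* is contained in the relative clause *who consulted each diplomat*, which is itself inside the adjunct *while three applicants who consulted each diplomat voted*.
Both the relative clause and the enclosing adjunct are scope islands; QR cannot cross either.
*each diplomat* is confined to the island and cannot take scope over *a lexicographer*.

No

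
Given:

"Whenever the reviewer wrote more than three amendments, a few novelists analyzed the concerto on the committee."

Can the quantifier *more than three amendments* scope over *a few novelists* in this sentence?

*more than three amendments* sits inside the adjunct clause *whenever the reviewer wrote more than three amendments*.
Scope out of an adjunct clause is unavailable: QR respects the adjunct-island constraint.
The ordering *more than three amendments* > *a few novelists* is therefore underivable.

No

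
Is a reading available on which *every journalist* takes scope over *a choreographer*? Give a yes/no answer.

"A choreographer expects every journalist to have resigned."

Yes

This is an ECM construction: *every journalist* is the infinitival subject, Case-marked by the matrix verb, and the infinitive is transparent for QR.
Since no island is crossed, the inverse ordering is licensed alongside surface scope.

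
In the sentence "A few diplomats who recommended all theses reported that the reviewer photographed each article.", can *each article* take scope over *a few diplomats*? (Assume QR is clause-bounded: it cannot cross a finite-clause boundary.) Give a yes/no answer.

No

The target quantifier *each article* is part of the finite complement clause *that the reviewer photographed each article*.
Finite CP is the ceiling for QR here, by assumption.
So *each article* cannot raise to a position above *a few diplomats*.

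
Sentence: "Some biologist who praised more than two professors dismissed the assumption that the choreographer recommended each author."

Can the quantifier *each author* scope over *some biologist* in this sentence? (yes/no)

*each author* sits inside the complex NP *the assumption that the choreographer recommended each author*.
A that-clause complement to a noun is an island; QR cannot cross the NP boundary.
There is no licit LF on which *each author* c-commands *some biologist*.
(Only the surface reading survives: one fixed biologist with respect to all the relevant authors.)

No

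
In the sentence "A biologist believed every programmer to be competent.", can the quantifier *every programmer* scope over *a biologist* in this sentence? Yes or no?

Yes

*every programmer* is an ECM subject; ECM complements are not islands, and the embedded quantifier may take matrix scope.
Nothing blocks QR of the lower DP to a position above the higher one, so inverse scope is available.
So *every programmer* > *a biologist* is among the available readings.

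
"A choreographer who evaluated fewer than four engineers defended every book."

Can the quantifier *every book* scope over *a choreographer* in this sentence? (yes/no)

Yes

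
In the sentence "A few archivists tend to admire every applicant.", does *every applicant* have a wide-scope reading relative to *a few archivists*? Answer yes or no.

Yes

Raising constructions are monoclausal for scope purposes; *every applicant* is not separated from *a few archivists* by any island.
With no island boundary between them, the object can take inverse scope over the subject via ordinary QR within the clause.
So *every applicant* > *a few archivists* is among the available readings.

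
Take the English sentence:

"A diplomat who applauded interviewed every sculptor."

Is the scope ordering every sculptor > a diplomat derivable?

Yes

The relative clause *who applauded* modifies *a diplomat*, but *every sculptor* is not inside that relative clause — it is an argument of the matrix verb.
Since no island is crossed, the inverse ordering is licensed alongside surface scope.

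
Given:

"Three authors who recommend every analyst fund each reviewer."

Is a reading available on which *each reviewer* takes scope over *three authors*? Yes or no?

Yes

*each reviewer* sits in the matrix clause, not in the relative clause on *three authors*.
With no island boundary between them, the object can take inverse scope over the subject via ordinary QR within the clause.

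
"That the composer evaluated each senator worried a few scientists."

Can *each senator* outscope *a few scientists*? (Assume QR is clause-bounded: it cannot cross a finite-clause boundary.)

The target quantifier *each senator* is part of the sentential subject *that the composer evaluated each senator*.
Clausal subjects are scope islands; QR from inside the subject into the matrix is barred.
There is no licit LF on which *each senator* c-commands *a few scientists*.

No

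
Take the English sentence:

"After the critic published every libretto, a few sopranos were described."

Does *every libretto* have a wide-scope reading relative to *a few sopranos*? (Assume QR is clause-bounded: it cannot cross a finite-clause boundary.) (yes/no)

*every libretto* occurs within the adjunct clause *after the critic published every libretto*.
The adjunct-island constraint bars QR out of an adverbial clause.
So the wide-scope reading for *every libretto* is blocked.

No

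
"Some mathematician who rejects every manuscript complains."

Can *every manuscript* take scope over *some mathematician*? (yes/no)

Structurally, *every manuscript* is inside the relative clause *who rejects every manuscript*.
Relative clauses block scope extraction: QR cannot target a position outside the modified NP.
So the wide-scope reading for *every manuscript* is blocked.

No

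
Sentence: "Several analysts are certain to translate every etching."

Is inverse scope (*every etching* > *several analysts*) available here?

*every etching* is inside a raising infinitive, which is transparent to QR (no CP barrier), so it behaves as a matrix argument.
With no island boundary between them, the object can take inverse scope over the subject via ordinary QR within the clause.

Yes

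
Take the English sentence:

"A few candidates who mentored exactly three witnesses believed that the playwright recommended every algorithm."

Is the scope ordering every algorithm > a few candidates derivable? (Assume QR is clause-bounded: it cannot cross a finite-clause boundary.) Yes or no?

*every algorithm* occurs within the finite complement clause *that the playwright recommended every algorithm*.
QR is clause-bounded, so the finite complement is a scope island for the embedded quantifier.
So *every algorithm* cannot raise high enough to outscope *a few candidates*; only the surface ordering *a few candidates* > *every algorithm* is available.

No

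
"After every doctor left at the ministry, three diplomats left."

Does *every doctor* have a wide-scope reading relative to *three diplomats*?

No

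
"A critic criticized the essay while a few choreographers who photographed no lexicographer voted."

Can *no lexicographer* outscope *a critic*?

Structurally, *no lexicographer* is inside the relative clause *who photographed no lexicographer*, which is itself inside the adjunct *while a few choreographers who photographed no lexicographer voted*.
Even if one barrier were somehow void, the other would still block QR.
So *no lexicographer* cannot raise high enough to outscope *a critic*; only the surface ordering *a critic* > *no lexicographer* is available.
(Only the surface reading survives: one fixed critic with respect to all the relevant lexicographers.)

No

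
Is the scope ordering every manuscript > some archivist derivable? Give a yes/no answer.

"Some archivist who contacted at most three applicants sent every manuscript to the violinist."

*every manuscript* is a matrix argument; only *some archivist* is modified by the relative clause *who contacted at most three applicants*, so the RC island is irrelevant to the target quantifier.
QR within a single clause is free, so the lower quantifier may take scope over the higher one.

Yes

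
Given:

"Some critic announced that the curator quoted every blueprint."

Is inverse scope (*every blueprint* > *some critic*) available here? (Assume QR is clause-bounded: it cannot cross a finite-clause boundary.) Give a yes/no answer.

No

Structurally, *every blueprint* is inside the finite complement clause *that the curator quoted every blueprint*.
With QR restricted to its own tensed clause, the embedded quantifier cannot reach a matrix scope position.
*every blueprint* > *some critic* would require crossing that boundary, which is illicit.
(Only the surface reading survives: one fixed critic with respect to all the relevant blueprints.)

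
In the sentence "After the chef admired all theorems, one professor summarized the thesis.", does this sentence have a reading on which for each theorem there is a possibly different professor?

No

That reading corresponds to *all theorems* > *one professor*.
The target quantifier *all theorems* is part of the adjunct clause *after the chef admired all theorems*.
Adverbial clauses are not L-marked, so they are barriers for QR — the quantifier cannot escape the adjunct.
There is no licit LF on which *all theorems* c-commands *one professor*.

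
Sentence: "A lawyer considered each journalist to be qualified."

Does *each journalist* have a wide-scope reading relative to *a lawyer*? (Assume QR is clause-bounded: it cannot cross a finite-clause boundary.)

Yes

ECM infinitives lack a CP barrier, so *each journalist* can QR over the matrix subject *a lawyer*.
QR within a single clause is free, so the lower quantifier may take scope over the higher one.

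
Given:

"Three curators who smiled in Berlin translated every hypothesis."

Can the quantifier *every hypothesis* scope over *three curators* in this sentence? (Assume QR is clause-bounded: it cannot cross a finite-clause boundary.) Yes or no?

*every hypothesis* sits in the matrix clause, not in the relative clause on *three curators*.
Since no island is crossed, the inverse ordering is licensed alongside surface scope.

Yes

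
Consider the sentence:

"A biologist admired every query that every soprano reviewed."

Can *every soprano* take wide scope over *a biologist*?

No

The DP *every soprano* is contained in the relative clause *that every soprano reviewed* modifying *every query*.
QR out of a relative clause is ruled out by the relative-clause island constraint.
Hence only narrow scope for *every soprano* (under *a biologist*) survives.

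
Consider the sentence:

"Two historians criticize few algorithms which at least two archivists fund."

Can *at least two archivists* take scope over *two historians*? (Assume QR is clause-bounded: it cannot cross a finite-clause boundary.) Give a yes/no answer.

No

The target quantifier *at least two archivists* is part of the relative clause *which at least two archivists fund* modifying *few algorithms*.
Quantifiers inside a relative clause are trapped there; the RC boundary blocks QR.
So *at least two archivists* cannot raise high enough to outscope *two historians*; only the surface ordering *two historians* > *at least two archivists* is available.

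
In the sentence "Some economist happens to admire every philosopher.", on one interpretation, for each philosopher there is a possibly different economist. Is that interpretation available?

The described interpretation is the *every philosopher* > *some economist* scoping.
*every philosopher* is the object of the infinitival complement of a raising predicate; raising infinitives are transparent for QR, so the two DPs are in effect clausemates.
Nothing blocks QR of the lower DP to a position above the higher one, so inverse scope is available.

Yes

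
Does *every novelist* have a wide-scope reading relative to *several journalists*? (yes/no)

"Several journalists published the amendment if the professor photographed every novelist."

*every novelist* is embedded in the adjunct clause *if the professor photographed every novelist*.
The adjunct-island constraint bars QR out of an adverbial clause.
So the wide-scope reading for *every novelist* is blocked.

No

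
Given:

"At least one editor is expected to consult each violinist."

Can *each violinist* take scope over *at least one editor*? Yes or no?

The matrix predicate is a raising verb, whose infinitival complement is not a scope island — *each violinist* can QR into the matrix clause.
Clause-internal QR can adjoin the lower DP above the subject, yielding the inverse reading.

Yes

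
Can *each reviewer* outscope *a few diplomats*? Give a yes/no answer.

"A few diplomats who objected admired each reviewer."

Yes

*each reviewer* is a matrix argument; only *a few diplomats* is modified by the relative clause *who objected*, so the RC island is irrelevant to the target quantifier.
With no island boundary between them, the object can take inverse scope over the subject via ordinary QR within the clause.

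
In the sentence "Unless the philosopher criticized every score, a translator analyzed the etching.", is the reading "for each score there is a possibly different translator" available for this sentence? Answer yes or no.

No

The paraphrase describes the scope ordering *every score* > *a translator*.
*every score* sits inside the adjunct clause *unless the philosopher criticized every score*.
Adverbial clauses are not L-marked, so they are barriers for QR — the quantifier cannot escape the adjunct.
*every score* is confined to the island and cannot take scope over *a translator*.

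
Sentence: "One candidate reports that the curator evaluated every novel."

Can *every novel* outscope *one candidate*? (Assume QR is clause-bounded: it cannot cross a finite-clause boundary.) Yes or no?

The target quantifier *every novel* is part of the finite complement clause *that the curator evaluated every novel*.
Under clause-bounded QR, a quantifier in an embedded finite clause cannot raise into the matrix clause.
There is no licit LF on which *every novel* c-commands *one candidate*.
(Only the surface reading survives: one fixed candidate with respect to all the relevant novels.)

No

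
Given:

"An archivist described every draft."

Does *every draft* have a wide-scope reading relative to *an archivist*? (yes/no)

*every draft* and *an archivist* are in the same minimal clause.
With no island boundary between them, the object can take inverse scope over the subject via ordinary QR within the clause.

Yes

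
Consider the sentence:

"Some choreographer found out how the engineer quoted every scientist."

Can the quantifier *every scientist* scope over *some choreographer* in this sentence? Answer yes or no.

No

Structurally, *every scientist* is inside the embedded question *how the engineer quoted every scientist*.
Embedded wh-clauses are opaque for QR, so the quantifier stays inside the question.
*every scientist* is confined to the island and cannot take scope over *some choreographer*.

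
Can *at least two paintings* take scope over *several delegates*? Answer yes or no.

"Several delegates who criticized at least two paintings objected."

*at least two paintings* is embedded in the relative clause *who criticized at least two paintings*.
Quantifiers inside a relative clause are trapped there; the RC boundary blocks QR.
So *at least two paintings* cannot raise to a position above *several delegates*.

No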